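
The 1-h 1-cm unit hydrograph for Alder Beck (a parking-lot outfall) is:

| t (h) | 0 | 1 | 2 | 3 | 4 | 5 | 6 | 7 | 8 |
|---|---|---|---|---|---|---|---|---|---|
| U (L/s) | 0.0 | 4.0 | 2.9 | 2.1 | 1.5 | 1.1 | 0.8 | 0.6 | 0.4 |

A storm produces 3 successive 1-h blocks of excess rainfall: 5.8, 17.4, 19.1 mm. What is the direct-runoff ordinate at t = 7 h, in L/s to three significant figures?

Q ≈ 3.84 L/s

By discrete convolution, Q_j = Σ (P_i / 10 mm) · U_{j−i}.
At t = 7 h (j=7): Q = (5.8/10)·0.6 + (17.4/10)·0.8 + (19.1/10)·1.1 = 3.84 L/s.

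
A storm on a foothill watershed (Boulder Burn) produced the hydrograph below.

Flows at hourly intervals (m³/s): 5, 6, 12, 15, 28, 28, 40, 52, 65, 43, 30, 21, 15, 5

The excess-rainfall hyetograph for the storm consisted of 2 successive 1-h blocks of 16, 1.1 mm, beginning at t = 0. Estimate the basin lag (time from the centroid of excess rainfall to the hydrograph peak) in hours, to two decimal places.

t_L ≈ 7.44 h

Centroid of excess rainfall: t_c = Σ P_i·t̄_i / ΣP_i = 0.5643 h (block centres at 0.5, 1.5 h).
Hydrograph peak occurs at t = 8 h, so basin lag t_L = 8 − 0.5643 = 7.44 h.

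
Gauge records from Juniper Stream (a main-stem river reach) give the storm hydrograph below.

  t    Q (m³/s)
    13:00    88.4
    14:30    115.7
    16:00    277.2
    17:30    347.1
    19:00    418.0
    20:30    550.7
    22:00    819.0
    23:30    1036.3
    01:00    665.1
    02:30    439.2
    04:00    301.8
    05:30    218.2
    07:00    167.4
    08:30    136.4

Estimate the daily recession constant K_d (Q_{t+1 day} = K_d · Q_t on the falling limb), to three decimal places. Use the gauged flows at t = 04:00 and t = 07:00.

K_d ≈ 0.009

Between t = 04:00 and t = 07:00 the flow falls from 301.8 to 167.4 m³/s over 2×1.5 h = 3 h.
Per-interval ratio K = (167.4/301.8)^(1/2) = 0.7448; K_d = K^(24/1.5) = 0.009.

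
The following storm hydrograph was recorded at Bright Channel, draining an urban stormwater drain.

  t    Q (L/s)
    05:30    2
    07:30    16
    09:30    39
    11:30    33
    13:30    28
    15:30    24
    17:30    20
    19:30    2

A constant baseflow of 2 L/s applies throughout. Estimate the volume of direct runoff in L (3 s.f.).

V ≈ 1.07 × 10^6 L

Direct-runoff ordinates (Q − Q_b): 0.0, 14.0, 37.0, 31.0, 26.0, 22.0, 18.0, 0.0 L/s.
ΣQ_DR = 148.0 L/s.
With Δt = 2 h = 7200 s, V = ΣQ_DR · Δt = 148.0 × 7200 = 1.07 × 10^6 L.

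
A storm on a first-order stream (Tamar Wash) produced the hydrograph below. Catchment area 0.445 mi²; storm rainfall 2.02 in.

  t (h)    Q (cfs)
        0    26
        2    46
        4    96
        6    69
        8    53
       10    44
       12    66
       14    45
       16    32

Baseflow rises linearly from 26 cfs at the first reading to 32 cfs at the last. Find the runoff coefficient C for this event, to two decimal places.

ΣQ_DR = 216.0 cfs; V = ΣQ_DR·Δt = 1.555 × 10^6 ft³.
Runoff depth d = V / A = 1.504 in.
C = d / P = 1.504 / 2.02 = 0.74.

C ≈ 0.74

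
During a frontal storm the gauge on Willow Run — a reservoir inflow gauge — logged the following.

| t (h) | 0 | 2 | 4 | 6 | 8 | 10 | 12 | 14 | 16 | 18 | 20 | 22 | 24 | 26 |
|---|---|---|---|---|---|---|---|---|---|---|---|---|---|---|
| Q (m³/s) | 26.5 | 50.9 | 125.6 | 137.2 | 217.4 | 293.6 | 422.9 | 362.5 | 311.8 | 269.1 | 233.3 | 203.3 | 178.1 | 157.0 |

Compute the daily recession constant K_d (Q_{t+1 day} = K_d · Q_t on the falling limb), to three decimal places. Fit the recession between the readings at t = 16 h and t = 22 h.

Between t = 16 h and t = 22 h the flow falls from 311.8 to 203.3 m³/s over 3×2 h = 6 h.
Per-interval ratio K = (203.3/311.8)^(1/3) = 0.8671; K_d = K^(24/2) = 0.181.

K_d ≈ 0.181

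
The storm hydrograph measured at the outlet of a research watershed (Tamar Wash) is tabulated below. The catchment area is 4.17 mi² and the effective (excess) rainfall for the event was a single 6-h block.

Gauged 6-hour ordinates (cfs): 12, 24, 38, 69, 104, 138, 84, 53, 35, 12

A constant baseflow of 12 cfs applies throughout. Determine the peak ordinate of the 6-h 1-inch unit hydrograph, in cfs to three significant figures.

Direct runoff: 0.0, 12.0, 26.0, 57.0, 92.0, 126.0, 72.0, 41.0, 23.0, 0.0 cfs; ΣQ_DR = 449.0 cfs, peak = 126.0 cfs.
Runoff depth d = ΣQ_DR·Δt / A = 449.0 × 21600 / (4.17 mi²) = 1.001 in.
The 1-inch UH is the DRH scaled by (1 in)/d, so U_p = 126.0 × 1/1.001 = 126 cfs.

U_p ≈ 126 cfs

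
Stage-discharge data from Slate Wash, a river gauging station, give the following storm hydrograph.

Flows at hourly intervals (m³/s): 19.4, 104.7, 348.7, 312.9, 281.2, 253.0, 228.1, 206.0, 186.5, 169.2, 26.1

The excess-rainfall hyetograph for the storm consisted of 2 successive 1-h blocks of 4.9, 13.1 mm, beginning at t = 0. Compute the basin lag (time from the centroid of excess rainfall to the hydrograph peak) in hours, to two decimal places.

t_L ≈ 0.77 h

Centroid of excess rainfall: t_c = Σ P_i·t̄_i / ΣP_i = 1.2278 h (block centres at 0.5, 1.5 h).
Hydrograph peak occurs at t = 2 h, so basin lag t_L = 2 − 1.2278 = 0.77 h.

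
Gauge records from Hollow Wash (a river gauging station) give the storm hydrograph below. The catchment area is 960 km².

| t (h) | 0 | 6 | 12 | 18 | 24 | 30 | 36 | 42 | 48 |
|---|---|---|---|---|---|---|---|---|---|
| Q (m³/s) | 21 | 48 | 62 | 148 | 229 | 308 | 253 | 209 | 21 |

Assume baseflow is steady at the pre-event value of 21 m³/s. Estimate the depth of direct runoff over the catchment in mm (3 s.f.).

Direct runoff: 0.0, 27.0, 41.0, 127.0, 208.0, 287.0, 232.0, 188.0, 0.0 m³/s; ΣQ_DR = 1110 m³/s.
V = ΣQ_DR · Δt = 1110 × 21600 s = 2.398 × 10^7 m³.
Over A = 960 km², depth = V / A = 25.0 mm.

d ≈ 25.0 mm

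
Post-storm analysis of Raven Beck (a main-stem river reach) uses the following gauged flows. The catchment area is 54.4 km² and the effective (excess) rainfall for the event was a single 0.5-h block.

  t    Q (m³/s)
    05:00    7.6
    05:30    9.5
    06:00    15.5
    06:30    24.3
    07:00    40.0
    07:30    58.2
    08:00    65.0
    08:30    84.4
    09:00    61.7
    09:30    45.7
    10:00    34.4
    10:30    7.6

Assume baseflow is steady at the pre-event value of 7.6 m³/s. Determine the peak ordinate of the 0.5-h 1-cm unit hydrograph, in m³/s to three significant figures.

Direct runoff: 0.0, 1.9, 7.9, 16.7, 32.4, 50.6, 57.4, 76.8, 54.1, 38.1, 26.8, 0.0 m³/s; ΣQ_DR = 362.7 m³/s, peak = 76.8 m³/s.
Runoff depth d = ΣQ_DR·Δt / A = 362.7 × 1800 / (54.4 km²) = 12.00 mm.
The 1-cm UH is the DRH scaled by (10 mm)/d, so U_p = 76.8 × 10/12.00 = 64.0 m³/s.

U_p ≈ 64.0 m³/s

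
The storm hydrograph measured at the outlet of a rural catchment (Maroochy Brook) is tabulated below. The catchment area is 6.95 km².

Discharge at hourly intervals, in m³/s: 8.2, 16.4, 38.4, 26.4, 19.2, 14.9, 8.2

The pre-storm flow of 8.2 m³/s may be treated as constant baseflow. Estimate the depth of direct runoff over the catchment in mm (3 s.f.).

Direct runoff: 0.0, 8.2, 30.2, 18.2, 11.0, 6.7, 0.0 m³/s; ΣQ_DR = 74.30 m³/s.
V = ΣQ_DR · Δt = 74.30 × 3600 s = 2.675 × 10^5 m³.
Over A = 6.95 km², depth = V / A = 38.5 mm.

d ≈ 38.5 mm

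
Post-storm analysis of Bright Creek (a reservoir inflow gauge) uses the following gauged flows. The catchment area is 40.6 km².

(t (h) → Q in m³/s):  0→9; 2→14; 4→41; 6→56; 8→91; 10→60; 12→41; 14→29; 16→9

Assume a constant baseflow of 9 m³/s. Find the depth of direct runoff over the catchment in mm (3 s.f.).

d ≈ 47.7 mm

Direct runoff: 0.0, 5.0, 32.0, 47.0, 82.0, 51.0, 32.0, 20.0, 0.0 m³/s; ΣQ_DR = 269.0 m³/s.
V = ΣQ_DR · Δt = 269.0 × 7200 s = 1.937 × 10^6 m³.
Over A = 40.6 km², depth = V / A = 47.7 mm.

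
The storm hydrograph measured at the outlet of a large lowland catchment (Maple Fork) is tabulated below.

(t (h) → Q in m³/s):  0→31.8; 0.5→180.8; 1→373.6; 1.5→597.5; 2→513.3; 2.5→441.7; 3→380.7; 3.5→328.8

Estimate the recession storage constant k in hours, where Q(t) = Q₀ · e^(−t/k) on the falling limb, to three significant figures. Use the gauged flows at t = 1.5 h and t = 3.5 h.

On the falling limb, Q drops from 597.5 to 328.8 m³/s between t = 1.5 h and t = 3.5 h (Δt = 2 h).
k = −Δt / ln(Q₂/Q₁) = −2 / ln(328.8/597.5) = 3.35 h.

k ≈ 3.35 h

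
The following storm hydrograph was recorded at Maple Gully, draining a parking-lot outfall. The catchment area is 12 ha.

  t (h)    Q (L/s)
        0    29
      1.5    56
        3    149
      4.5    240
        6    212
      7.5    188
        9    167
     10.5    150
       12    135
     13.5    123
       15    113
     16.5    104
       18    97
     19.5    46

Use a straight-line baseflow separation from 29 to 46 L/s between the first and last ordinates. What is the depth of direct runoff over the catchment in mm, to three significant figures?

d ≈ 57.8 mm

Direct runoff: 0.00, 25.69, 117.38, 207.08, 177.77, 152.46, 130.15, 111.85, 95.54, 82.23, 70.92, 60.62, 52.31, 0.00 L/s; ΣQ_DR = 1284 L/s.
V = ΣQ_DR · Δt = 1284 × 5400 s = 6.934 × 10^6 L.
Over A = 12 ha, depth = V / A = 57.8 mm.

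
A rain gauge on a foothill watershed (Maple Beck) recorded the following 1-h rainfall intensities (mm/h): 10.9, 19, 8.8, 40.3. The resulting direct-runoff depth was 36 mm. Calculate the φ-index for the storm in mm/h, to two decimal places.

Only the 2 blocks with intensity above φ contribute runoff: 19, 40.3 mm/h.
Σ(I−φ)·Δt = d  ⇒  (19+40.3 − 2φ)·1 = 36
φ = (59.30 − 36/1) / 2 = 11.65 mm/h.

φ ≈ 11.65 mm/h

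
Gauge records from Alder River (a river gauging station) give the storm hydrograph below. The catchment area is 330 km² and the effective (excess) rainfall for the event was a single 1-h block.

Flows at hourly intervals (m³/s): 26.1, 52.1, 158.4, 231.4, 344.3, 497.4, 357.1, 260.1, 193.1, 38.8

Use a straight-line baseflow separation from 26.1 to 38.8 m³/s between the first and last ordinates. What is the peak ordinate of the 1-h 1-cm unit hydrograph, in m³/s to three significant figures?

Direct runoff: 0.00, 24.59, 129.48, 201.07, 312.56, 464.24, 322.53, 224.12, 155.71, 0.00 m³/s; ΣQ_DR = 1834 m³/s, peak = 464.24 m³/s.
Runoff depth d = ΣQ_DR·Δt / A = 1834 × 3600 / (330 km²) = 20.01 mm.
The 1-cm UH is the DRH scaled by (10 mm)/d, so U_p = 464.24 × 10/20.01 = 232 m³/s.

U_p ≈ 232 m³/s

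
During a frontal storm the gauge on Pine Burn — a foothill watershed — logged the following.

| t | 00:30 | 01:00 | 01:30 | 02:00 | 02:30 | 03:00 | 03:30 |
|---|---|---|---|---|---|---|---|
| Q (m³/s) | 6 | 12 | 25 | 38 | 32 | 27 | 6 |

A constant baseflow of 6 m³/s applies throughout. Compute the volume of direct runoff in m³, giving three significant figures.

V ≈ 1.87 × 10^5 m³

Direct-runoff ordinates (Q − Q_b): 0.0, 6.0, 19.0, 32.0, 26.0, 21.0, 0.0 m³/s.
ΣQ_DR = 104.0 m³/s.
With Δt = 0.5 h = 1800 s, V = ΣQ_DR · Δt = 104.0 × 1800 = 1.87 × 10^5 m³.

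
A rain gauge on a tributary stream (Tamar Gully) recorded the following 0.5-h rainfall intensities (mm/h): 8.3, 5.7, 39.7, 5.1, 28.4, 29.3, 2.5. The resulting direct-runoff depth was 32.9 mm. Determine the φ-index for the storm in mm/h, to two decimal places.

φ ≈ 10.53 mm/h

Only the 3 blocks with intensity above φ contribute runoff: 39.7, 28.4, 29.3 mm/h.
Σ(I−φ)·Δt = d  ⇒  (39.7+28.4+29.3 − 3φ)·0.5 = 32.9
φ = (97.40 − 32.9/0.5) / 3 = 10.53 mm/h.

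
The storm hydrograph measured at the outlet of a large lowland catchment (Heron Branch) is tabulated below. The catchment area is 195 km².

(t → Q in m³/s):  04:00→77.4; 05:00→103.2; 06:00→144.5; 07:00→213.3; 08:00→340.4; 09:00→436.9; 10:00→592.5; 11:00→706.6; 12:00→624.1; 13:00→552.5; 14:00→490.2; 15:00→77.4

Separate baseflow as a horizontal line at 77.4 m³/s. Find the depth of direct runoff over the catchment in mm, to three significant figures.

Direct runoff: 0.0, 25.8, 67.1, 135.9, 263.0, 359.5, 515.1, 629.2, 546.7, 475.1, 412.8, 0.0 m³/s; ΣQ_DR = 3430 m³/s.
V = ΣQ_DR · Δt = 3430 × 3600 s = 1.235 × 10^7 m³.
Over A = 195 km², depth = V / A = 63.3 mm.

d ≈ 63.3 mm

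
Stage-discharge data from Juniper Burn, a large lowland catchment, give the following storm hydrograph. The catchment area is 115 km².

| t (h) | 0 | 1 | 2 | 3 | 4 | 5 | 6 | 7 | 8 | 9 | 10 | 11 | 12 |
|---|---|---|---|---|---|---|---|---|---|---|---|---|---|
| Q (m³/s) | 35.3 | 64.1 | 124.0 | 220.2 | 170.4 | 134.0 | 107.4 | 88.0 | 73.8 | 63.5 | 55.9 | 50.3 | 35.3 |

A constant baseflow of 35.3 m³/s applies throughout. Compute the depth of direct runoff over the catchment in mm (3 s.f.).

Direct runoff: 0.0, 28.8, 88.7, 184.9, 135.1, 98.7, 72.1, 52.7, 38.5, 28.2, 20.6, 15.0, 0.0 m³/s; ΣQ_DR = 763.3 m³/s.
V = ΣQ_DR · Δt = 763.3 × 3600 s = 2.748 × 10^6 m³.
Over A = 115 km², depth = V / A = 23.9 mm.

d ≈ 23.9 mm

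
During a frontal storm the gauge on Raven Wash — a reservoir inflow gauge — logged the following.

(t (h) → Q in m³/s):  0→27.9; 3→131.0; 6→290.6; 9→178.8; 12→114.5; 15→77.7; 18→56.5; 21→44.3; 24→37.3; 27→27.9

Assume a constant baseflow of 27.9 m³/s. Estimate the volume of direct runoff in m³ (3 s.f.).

V ≈ 7.64 × 10^6 m³

Direct-runoff ordinates (Q − Q_b): 0.0, 103.1, 262.7, 150.9, 86.6, 49.8, 28.6, 16.4, 9.4, 0.0 m³/s.
ΣQ_DR = 707.5 m³/s.
With Δt = 3 h = 10800 s, V = ΣQ_DR · Δt = 707.5 × 10800 = 7.64 × 10^6 m³.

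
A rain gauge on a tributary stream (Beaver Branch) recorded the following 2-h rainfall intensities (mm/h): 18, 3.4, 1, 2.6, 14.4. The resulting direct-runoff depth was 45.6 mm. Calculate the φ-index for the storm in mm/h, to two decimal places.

φ ≈ 4.80 mm/h

Only the 2 blocks with intensity above φ contribute runoff: 18, 14.4 mm/h.
Σ(I−φ)·Δt = d  ⇒  (18+14.4 − 2φ)·2 = 45.6
φ = (32.40 − 45.6/2) / 2 = 4.80 mm/h.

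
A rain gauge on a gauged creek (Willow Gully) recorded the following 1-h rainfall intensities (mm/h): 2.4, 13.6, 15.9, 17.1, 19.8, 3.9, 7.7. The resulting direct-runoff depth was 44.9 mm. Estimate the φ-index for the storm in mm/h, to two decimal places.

φ ≈ 5.84 mm/h

Only the 5 blocks with intensity above φ contribute runoff: 13.6, 15.9, 17.1, 19.8, 7.7 mm/h.
Σ(I−φ)·Δt = d  ⇒  (13.6+15.9+17.1+19.8+7.7 − 5φ)·1 = 44.9
φ = (74.10 − 44.9/1) / 5 = 5.84 mm/h.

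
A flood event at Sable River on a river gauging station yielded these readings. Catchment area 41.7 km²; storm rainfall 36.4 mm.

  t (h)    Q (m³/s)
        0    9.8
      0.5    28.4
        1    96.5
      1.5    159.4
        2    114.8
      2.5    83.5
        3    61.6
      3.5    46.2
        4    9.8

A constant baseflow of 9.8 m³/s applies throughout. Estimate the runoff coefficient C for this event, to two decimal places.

ΣQ_DR = 521.8 m³/s; V = ΣQ_DR·Δt = 9.392 × 10^5 m³.
Runoff depth d = V / A = 22.52 mm.
C = d / P = 22.52 / 36.4 = 0.62.

C ≈ 0.62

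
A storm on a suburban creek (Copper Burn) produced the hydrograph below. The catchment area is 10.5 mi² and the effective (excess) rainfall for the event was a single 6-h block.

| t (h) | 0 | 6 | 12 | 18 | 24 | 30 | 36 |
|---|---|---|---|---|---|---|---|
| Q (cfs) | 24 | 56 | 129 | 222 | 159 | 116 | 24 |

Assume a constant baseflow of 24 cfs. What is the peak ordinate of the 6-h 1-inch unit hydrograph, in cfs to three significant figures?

U_p ≈ 398 cfs

Direct runoff: 0.0, 32.0, 105.0, 198.0, 135.0, 92.0, 0.0 cfs; ΣQ_DR = 562.0 cfs, peak = 198.0 cfs.
Runoff depth d = ΣQ_DR·Δt / A = 562.0 × 21600 / (10.5 mi²) = 0.4976 in.
The 1-inch UH is the DRH scaled by (1 in)/d, so U_p = 198.0 × 1/0.4976 = 398 cfs.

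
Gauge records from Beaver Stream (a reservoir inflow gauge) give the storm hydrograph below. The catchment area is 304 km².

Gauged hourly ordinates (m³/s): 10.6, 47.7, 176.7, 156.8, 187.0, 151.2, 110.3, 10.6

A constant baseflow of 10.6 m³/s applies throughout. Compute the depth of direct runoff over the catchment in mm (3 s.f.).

d ≈ 9.07 mm

Direct runoff: 0.0, 37.1, 166.1, 146.2, 176.4, 140.6, 99.7, 0.0 m³/s; ΣQ_DR = 766.1 m³/s.
V = ΣQ_DR · Δt = 766.1 × 3600 s = 2.758 × 10^6 m³.
Over A = 304 km², depth = V / A = 9.07 mm.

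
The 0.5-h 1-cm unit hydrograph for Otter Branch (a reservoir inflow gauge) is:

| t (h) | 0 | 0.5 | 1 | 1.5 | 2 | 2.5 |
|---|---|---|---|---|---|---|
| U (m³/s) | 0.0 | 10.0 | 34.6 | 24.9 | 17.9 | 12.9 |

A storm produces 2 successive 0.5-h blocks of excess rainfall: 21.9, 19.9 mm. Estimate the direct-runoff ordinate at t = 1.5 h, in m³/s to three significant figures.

By discrete convolution, Q_j = Σ (P_i / 10 mm) · U_{j−i}.
At t = 1.5 h (j=3): Q = (21.9/10)·24.9 + (19.9/10)·34.6 = 123 m³/s.

Q ≈ 123 m³/s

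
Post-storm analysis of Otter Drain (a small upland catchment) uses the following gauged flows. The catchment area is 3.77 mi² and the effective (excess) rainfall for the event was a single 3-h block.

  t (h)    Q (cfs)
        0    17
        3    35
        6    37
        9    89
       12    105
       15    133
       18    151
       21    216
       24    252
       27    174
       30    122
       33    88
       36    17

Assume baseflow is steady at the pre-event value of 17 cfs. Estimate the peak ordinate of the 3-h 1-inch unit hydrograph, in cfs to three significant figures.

U_p ≈ 157 cfs

Direct runoff: 0.0, 18.0, 20.0, 72.0, 88.0, 116.0, 134.0, 199.0, 235.0, 157.0, 105.0, 71.0, 0.0 cfs; ΣQ_DR = 1215 cfs, peak = 235.0 cfs.
Runoff depth d = ΣQ_DR·Δt / A = 1215 × 10800 / (3.77 mi²) = 1.498 in.
The 1-inch UH is the DRH scaled by (1 in)/d, so U_p = 235.0 × 1/1.498 = 157 cfs.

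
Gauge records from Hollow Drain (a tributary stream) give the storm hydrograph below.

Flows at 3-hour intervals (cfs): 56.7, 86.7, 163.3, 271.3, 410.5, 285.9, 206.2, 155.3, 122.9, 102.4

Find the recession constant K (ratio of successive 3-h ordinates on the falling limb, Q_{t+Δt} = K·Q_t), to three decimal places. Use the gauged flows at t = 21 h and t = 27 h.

Using the recession-limb readings at t = 21 h and t = 27 h: Q falls from 155.3 to 102.4 cfs over 2 intervals.
K = (Q₂/Q₁)^(1/2) = (102.4/155.3)^(1/2) = 0.812.

K ≈ 0.812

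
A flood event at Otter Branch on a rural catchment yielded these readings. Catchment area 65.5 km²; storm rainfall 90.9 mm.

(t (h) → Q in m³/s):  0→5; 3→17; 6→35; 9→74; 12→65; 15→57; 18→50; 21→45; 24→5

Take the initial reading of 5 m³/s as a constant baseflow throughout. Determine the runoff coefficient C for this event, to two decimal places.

ΣQ_DR = 308.0 m³/s; V = ΣQ_DR·Δt = 3.326 × 10^6 m³.
Runoff depth d = V / A = 50.78 mm.
C = d / P = 50.78 / 90.9 = 0.56.

C ≈ 0.56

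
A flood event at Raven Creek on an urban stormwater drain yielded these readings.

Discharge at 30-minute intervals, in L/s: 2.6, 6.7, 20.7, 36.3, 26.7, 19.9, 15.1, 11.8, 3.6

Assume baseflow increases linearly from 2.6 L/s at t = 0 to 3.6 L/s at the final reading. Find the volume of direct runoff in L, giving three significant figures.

Direct-runoff ordinates (Q − Q_b): 0.00, 3.98, 17.85, 33.33, 23.60, 16.68, 11.75, 8.32, 0.00 L/s.
ΣQ_DR = 115.5 L/s.
With Δt = 0.5 h = 1800 s, V = ΣQ_DR · Δt = 115.5 × 1800 = 2.08 × 10^5 L.

V ≈ 2.08 × 10^5 L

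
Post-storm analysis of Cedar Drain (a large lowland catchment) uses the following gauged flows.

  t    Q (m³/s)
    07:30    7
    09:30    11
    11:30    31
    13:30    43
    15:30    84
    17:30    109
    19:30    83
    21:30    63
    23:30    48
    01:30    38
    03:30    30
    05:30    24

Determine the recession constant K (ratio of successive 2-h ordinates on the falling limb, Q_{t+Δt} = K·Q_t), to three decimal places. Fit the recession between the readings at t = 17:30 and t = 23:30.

K ≈ 0.761

Using the recession-limb readings at t = 17:30 and t = 23:30: Q falls from 109 to 48 m³/s over 3 intervals.
K = (Q₂/Q₁)^(1/3) = (48/109)^(1/3) = 0.761.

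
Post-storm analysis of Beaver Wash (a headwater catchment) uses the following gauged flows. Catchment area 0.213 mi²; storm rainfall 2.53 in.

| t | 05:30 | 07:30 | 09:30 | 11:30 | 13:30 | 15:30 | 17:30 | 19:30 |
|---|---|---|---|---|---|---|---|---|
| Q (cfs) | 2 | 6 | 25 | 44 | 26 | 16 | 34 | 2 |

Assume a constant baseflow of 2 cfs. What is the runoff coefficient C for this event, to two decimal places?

ΣQ_DR = 139.0 cfs; V = ΣQ_DR·Δt = 1.001 × 10^6 ft³.
Runoff depth d = V / A = 2.022 in.
C = d / P = 2.022 / 2.53 = 0.80.

C ≈ 0.80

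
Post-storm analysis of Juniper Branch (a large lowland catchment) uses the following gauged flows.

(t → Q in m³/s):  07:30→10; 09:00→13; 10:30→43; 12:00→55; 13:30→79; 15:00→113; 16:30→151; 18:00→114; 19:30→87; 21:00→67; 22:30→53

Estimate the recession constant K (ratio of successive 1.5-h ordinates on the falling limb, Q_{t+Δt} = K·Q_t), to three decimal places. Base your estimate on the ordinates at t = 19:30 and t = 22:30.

Using the recession-limb readings at t = 19:30 and t = 22:30: Q falls from 87 to 53 m³/s over 2 intervals.
K = (Q₂/Q₁)^(1/2) = (53/87)^(1/2) = 0.781.

K ≈ 0.781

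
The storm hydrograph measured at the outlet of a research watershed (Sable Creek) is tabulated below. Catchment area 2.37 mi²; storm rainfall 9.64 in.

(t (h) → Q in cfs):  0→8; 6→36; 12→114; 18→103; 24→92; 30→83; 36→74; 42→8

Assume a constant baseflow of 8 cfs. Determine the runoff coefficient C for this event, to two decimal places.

ΣQ_DR = 454.0 cfs; V = ΣQ_DR·Δt = 9.806 × 10^6 ft³.
Runoff depth d = V / A = 1.781 in.
C = d / P = 1.781 / 9.64 = 0.18.

C ≈ 0.18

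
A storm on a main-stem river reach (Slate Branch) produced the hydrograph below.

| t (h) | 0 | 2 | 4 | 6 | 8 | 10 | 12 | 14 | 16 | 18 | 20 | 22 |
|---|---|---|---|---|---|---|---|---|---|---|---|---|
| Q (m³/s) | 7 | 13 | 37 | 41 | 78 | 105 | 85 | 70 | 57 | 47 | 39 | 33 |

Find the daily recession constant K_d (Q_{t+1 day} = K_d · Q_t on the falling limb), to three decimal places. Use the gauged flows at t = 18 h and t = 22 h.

K_d ≈ 0.120

Between t = 18 h and t = 22 h the flow falls from 47 to 33 m³/s over 2×2 h = 4 h.
Per-interval ratio K = (33/47)^(1/2) = 0.8379; K_d = K^(24/2) = 0.120.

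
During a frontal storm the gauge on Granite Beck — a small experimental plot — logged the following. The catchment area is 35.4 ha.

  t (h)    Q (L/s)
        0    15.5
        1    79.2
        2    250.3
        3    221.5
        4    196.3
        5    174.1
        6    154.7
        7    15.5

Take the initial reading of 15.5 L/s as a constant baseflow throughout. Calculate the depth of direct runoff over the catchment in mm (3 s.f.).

Direct runoff: 0.0, 63.7, 234.8, 206.0, 180.8, 158.6, 139.2, 0.0 L/s; ΣQ_DR = 983.1 L/s.
V = ΣQ_DR · Δt = 983.1 × 3600 s = 3.539 × 10^6 L.
Over A = 35.4 ha, depth = V / A = 10.0 mm.

d ≈ 10.0 mm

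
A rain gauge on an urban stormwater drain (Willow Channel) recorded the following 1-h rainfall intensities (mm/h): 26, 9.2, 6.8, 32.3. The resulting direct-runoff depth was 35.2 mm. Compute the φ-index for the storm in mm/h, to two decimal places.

Only the 2 blocks with intensity above φ contribute runoff: 26, 32.3 mm/h.
Σ(I−φ)·Δt = d  ⇒  (26+32.3 − 2φ)·1 = 35.2
φ = (58.30 − 35.2/1) / 2 = 11.55 mm/h.

φ ≈ 11.55 mm/h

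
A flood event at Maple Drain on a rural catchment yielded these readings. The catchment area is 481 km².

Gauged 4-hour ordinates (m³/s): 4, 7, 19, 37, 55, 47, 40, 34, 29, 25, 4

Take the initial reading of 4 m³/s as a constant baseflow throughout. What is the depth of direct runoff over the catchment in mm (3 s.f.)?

d ≈ 7.69 mm

Direct runoff: 0.0, 3.0, 15.0, 33.0, 51.0, 43.0, 36.0, 30.0, 25.0, 21.0, 0.0 m³/s; ΣQ_DR = 257.0 m³/s.
V = ΣQ_DR · Δt = 257.0 × 14400 s = 3.701 × 10^6 m³.
Over A = 481 km², depth = V / A = 7.69 mm.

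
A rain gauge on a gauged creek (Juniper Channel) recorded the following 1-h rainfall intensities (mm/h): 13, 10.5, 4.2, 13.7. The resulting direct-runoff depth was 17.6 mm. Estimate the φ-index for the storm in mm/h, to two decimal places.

φ ≈ 6.53 mm/h

Only the 3 blocks with intensity above φ contribute runoff: 13, 10.5, 13.7 mm/h.
Σ(I−φ)·Δt = d  ⇒  (13+10.5+13.7 − 3φ)·1 = 17.6
φ = (37.20 − 17.6/1) / 3 = 6.53 mm/h.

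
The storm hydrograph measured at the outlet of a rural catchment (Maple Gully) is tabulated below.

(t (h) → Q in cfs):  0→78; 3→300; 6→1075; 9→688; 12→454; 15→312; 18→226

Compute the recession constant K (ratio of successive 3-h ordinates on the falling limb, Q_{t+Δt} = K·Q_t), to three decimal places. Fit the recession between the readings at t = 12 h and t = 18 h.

K ≈ 0.706

Using the recession-limb readings at t = 12 h and t = 18 h: Q falls from 454 to 226 cfs over 2 intervals.
K = (Q₂/Q₁)^(1/2) = (226/454)^(1/2) = 0.706.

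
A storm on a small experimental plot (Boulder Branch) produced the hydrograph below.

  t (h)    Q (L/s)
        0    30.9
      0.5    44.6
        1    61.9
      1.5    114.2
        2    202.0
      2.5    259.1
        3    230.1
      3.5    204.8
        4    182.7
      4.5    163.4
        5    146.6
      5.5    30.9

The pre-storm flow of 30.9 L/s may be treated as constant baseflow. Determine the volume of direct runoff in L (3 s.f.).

Direct-runoff ordinates (Q − Q_b): 0.0, 13.7, 31.0, 83.3, 171.1, 228.2, 199.2, 173.9, 151.8, 132.5, 115.7, 0.0 L/s.
ΣQ_DR = 1300 L/s.
With Δt = 0.5 h = 1800 s, V = ΣQ_DR · Δt = 1300 × 1800 = 2.34 × 10^6 L.

V ≈ 2.34 × 10^6 L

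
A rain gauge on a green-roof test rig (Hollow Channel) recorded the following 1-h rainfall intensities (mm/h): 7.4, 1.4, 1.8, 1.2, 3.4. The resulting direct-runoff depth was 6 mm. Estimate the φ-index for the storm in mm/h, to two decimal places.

Only the 2 blocks with intensity above φ contribute runoff: 7.4, 3.4 mm/h.
Σ(I−φ)·Δt = d  ⇒  (7.4+3.4 − 2φ)·1 = 6
φ = (10.80 − 6/1) / 2 = 2.40 mm/h.

φ ≈ 2.40 mm/h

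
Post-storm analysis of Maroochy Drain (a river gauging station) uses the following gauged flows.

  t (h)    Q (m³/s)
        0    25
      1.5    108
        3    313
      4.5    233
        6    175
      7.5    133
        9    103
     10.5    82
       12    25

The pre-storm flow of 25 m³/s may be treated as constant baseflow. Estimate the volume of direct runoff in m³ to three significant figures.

Direct-runoff ordinates (Q − Q_b): 0.0, 83.0, 288.0, 208.0, 150.0, 108.0, 78.0, 57.0, 0.0 m³/s.
ΣQ_DR = 972.0 m³/s.
With Δt = 1.5 h = 5400 s, V = ΣQ_DR · Δt = 972.0 × 5400 = 5.25 × 10^6 m³.

V ≈ 5.25 × 10^6 m³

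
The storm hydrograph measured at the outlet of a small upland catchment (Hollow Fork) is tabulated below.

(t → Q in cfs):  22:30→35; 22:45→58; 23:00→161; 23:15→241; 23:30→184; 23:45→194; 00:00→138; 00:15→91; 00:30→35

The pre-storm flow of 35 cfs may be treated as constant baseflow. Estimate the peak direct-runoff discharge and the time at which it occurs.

Q_p = 206.0 cfs at t = 23:15

Subtracting baseflow gives direct-runoff ordinates: 0.0, 23.0, 126.0, 206.0, 149.0, 159.0, 103.0, 56.0, 0.0 cfs.
The maximum is 206.0 cfs, occurring at the reading for t = 23:15.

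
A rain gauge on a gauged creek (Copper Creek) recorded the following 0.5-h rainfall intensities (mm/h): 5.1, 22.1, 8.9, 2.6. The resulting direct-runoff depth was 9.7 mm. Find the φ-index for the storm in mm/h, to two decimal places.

φ ≈ 5.80 mm/h

Only the 2 blocks with intensity above φ contribute runoff: 22.1, 8.9 mm/h.
Σ(I−φ)·Δt = d  ⇒  (22.1+8.9 − 2φ)·0.5 = 9.7
φ = (31.00 − 9.7/0.5) / 2 = 5.80 mm/h.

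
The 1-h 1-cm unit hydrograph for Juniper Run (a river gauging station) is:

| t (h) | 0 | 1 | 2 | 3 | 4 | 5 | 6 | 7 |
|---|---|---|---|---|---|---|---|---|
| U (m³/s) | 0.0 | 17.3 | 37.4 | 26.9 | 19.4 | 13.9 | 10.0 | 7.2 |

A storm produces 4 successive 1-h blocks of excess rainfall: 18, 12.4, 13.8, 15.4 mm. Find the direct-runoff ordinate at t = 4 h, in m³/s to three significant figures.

Q ≈ 147 m³/s

By discrete convolution, Q_j = Σ (P_i / 10 mm) · U_{j−i}.
At t = 4 h (j=4): Q = (18/10)·19.4 + (12.4/10)·26.9 + (13.8/10)·37.4 + (15.4/10)·17.3 = 147 m³/s.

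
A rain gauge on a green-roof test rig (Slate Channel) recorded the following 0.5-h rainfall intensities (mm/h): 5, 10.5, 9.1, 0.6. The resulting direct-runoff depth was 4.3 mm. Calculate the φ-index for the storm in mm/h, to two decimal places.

φ ≈ 5.50 mm/h

Only the 2 blocks with intensity above φ contribute runoff: 10.5, 9.1 mm/h.
Σ(I−φ)·Δt = d  ⇒  (10.5+9.1 − 2φ)·0.5 = 4.3
φ = (19.60 − 4.3/0.5) / 2 = 5.50 mm/h.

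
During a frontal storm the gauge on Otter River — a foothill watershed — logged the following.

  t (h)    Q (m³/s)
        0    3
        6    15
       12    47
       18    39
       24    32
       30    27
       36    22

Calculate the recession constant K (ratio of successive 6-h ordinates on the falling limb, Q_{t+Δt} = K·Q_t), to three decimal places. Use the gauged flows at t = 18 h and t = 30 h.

K ≈ 0.832

Using the recession-limb readings at t = 18 h and t = 30 h: Q falls from 39 to 27 m³/s over 2 intervals.
K = (Q₂/Q₁)^(1/2) = (27/39)^(1/2) = 0.832.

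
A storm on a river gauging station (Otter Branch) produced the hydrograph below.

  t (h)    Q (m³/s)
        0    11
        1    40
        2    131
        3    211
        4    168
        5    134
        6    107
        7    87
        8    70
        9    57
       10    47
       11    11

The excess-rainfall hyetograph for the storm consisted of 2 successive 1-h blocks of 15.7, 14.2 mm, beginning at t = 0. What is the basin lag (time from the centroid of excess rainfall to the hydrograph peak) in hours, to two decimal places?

t_L ≈ 2.03 h

Centroid of excess rainfall: t_c = Σ P_i·t̄_i / ΣP_i = 0.9749 h (block centres at 0.5, 1.5 h).
Hydrograph peak occurs at t = 3 h, so basin lag t_L = 3 − 0.9749 = 2.03 h.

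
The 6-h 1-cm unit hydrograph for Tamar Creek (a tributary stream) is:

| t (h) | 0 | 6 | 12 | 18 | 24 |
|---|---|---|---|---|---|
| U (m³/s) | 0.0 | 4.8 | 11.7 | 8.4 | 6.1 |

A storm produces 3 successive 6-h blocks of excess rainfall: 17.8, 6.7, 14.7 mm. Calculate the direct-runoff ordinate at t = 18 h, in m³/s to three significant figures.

Q ≈ 29.8 m³/s

By discrete convolution, Q_j = Σ (P_i / 10 mm) · U_{j−i}.
At t = 18 h (j=3): Q = (17.8/10)·8.4 + (6.7/10)·11.7 + (14.7/10)·4.8 = 29.8 m³/s.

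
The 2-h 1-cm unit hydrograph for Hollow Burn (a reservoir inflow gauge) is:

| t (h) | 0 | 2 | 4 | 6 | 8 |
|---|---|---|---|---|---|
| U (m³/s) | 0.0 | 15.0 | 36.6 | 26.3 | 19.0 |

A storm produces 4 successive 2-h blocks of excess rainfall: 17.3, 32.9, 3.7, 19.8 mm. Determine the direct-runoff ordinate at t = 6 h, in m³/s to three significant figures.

By discrete convolution, Q_j = Σ (P_i / 10 mm) · U_{j−i}.
At t = 6 h (j=3): Q = (17.3/10)·26.3 + (32.9/10)·36.6 + (3.7/10)·15.0 + (19.8/10)·0.0 = 171 m³/s.

Q ≈ 171 m³/s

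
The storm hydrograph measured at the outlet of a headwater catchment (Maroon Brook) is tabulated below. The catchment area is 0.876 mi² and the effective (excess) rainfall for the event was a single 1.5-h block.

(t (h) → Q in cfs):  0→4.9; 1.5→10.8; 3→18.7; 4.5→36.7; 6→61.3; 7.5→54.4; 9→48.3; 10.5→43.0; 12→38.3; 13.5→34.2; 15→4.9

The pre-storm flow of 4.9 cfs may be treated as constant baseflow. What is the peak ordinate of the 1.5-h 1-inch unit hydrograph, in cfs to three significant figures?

Direct runoff: 0.0, 5.9, 13.8, 31.8, 56.4, 49.5, 43.4, 38.1, 33.4, 29.3, 0.0 cfs; ΣQ_DR = 301.6 cfs, peak = 56.4 cfs.
Runoff depth d = ΣQ_DR·Δt / A = 301.6 × 5400 / (0.876 mi²) = 0.8003 in.
The 1-inch UH is the DRH scaled by (1 in)/d, so U_p = 56.4 × 1/0.8003 = 70.5 cfs.

U_p ≈ 70.5 cfs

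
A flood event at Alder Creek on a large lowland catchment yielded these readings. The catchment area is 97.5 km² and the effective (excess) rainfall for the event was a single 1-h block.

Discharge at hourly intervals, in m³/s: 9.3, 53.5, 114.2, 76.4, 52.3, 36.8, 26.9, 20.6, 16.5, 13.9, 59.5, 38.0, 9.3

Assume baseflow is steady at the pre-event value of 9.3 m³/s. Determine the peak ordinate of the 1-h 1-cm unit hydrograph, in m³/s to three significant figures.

Direct runoff: 0.0, 44.2, 104.9, 67.1, 43.0, 27.5, 17.6, 11.3, 7.2, 4.6, 50.2, 28.7, 0.0 m³/s; ΣQ_DR = 406.3 m³/s, peak = 104.9 m³/s.
Runoff depth d = ΣQ_DR·Δt / A = 406.3 × 3600 / (97.5 km²) = 15.00 mm.
The 1-cm UH is the DRH scaled by (10 mm)/d, so U_p = 104.9 × 10/15.00 = 69.9 m³/s.

U_p ≈ 69.9 m³/s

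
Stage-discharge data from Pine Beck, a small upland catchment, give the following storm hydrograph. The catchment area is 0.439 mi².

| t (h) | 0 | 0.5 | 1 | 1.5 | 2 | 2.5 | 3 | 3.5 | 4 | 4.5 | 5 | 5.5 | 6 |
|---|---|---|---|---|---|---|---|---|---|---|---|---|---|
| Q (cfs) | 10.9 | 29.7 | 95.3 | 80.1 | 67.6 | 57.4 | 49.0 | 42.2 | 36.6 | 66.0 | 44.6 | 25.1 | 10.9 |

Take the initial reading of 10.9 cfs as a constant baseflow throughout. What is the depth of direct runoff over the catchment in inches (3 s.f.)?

Direct runoff: 0.0, 18.8, 84.4, 69.2, 56.7, 46.5, 38.1, 31.3, 25.7, 55.1, 33.7, 14.2, 0.0 cfs; ΣQ_DR = 473.7 cfs.
V = ΣQ_DR · Δt = 473.7 × 1800 s = 8.527 × 10^5 ft³.
Over A = 0.439 mi², depth = V / A = 0.836 in.

d ≈ 0.836 in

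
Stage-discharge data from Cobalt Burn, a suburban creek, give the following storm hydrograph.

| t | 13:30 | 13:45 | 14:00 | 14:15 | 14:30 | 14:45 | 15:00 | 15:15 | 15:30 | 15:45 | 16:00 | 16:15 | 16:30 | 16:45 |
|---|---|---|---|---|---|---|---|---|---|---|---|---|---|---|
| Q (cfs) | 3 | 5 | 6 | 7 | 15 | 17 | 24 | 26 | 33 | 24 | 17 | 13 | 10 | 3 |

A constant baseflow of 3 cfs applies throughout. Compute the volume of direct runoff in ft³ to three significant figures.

Direct-runoff ordinates (Q − Q_b): 0.0, 2.0, 3.0, 4.0, 12.0, 14.0, 21.0, 23.0, 30.0, 21.0, 14.0, 10.0, 7.0, 0.0 cfs.
ΣQ_DR = 161.0 cfs.
With Δt = 0.25 h = 900 s, V = ΣQ_DR · Δt = 161.0 × 900 = 1.45 × 10^5 ft³.

V ≈ 1.45 × 10^5 ft³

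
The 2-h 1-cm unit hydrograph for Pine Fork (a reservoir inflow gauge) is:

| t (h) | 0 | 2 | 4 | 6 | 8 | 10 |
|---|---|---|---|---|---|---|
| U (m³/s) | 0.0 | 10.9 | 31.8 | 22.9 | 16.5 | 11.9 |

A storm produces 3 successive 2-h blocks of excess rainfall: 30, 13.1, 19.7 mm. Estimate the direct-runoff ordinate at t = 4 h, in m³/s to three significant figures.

By discrete convolution, Q_j = Σ (P_i / 10 mm) · U_{j−i}.
At t = 4 h (j=2): Q = (30/10)·31.8 + (13.1/10)·10.9 + (19.7/10)·0.0 = 110 m³/s.

Q ≈ 110 m³/s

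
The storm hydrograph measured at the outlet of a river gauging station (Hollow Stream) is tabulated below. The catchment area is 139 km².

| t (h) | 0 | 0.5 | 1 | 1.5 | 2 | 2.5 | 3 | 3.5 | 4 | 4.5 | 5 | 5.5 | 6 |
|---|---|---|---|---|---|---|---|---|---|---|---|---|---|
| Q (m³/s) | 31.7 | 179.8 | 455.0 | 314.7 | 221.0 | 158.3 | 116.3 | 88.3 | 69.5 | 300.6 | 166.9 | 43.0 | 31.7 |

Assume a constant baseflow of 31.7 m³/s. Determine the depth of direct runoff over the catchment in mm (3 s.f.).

d ≈ 22.9 mm

Direct runoff: 0.0, 148.1, 423.3, 283.0, 189.3, 126.6, 84.6, 56.6, 37.8, 268.9, 135.2, 11.3, 0.0 m³/s; ΣQ_DR = 1765 m³/s.
V = ΣQ_DR · Δt = 1765 × 1800 s = 3.176 × 10^6 m³.
Over A = 139 km², depth = V / A = 22.9 mm.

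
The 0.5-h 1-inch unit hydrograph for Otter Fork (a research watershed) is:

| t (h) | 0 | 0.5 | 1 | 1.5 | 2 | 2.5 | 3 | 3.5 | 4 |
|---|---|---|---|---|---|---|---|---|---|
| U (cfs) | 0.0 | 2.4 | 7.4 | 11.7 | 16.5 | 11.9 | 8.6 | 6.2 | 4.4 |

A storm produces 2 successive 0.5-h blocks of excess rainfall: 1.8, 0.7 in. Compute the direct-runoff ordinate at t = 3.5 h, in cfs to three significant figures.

By discrete convolution, Q_j = Σ (P_i / 1 in) · U_{j−i}.
At t = 3.5 h (j=7): Q = (1.8/1)·6.2 + (0.7/1)·8.6 = 17.2 cfs.

Q ≈ 17.2 cfs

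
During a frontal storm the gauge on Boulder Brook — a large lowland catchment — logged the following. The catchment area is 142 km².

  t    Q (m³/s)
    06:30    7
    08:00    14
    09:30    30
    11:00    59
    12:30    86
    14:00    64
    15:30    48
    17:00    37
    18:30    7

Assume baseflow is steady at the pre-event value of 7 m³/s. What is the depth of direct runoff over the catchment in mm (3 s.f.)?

Direct runoff: 0.0, 7.0, 23.0, 52.0, 79.0, 57.0, 41.0, 30.0, 0.0 m³/s; ΣQ_DR = 289.0 m³/s.
V = ΣQ_DR · Δt = 289.0 × 5400 s = 1.561 × 10^6 m³.
Over A = 142 km², depth = V / A = 11.0 mm.

d ≈ 11.0 mm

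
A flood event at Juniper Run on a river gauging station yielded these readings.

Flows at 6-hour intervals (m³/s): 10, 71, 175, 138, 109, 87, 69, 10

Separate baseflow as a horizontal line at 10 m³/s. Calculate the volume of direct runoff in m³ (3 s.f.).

Direct-runoff ordinates (Q − Q_b): 0.0, 61.0, 165.0, 128.0, 99.0, 77.0, 59.0, 0.0 m³/s.
ΣQ_DR = 589.0 m³/s.
With Δt = 6 h = 21600 s, V = ΣQ_DR · Δt = 589.0 × 21600 = 1.27 × 10^7 m³.

V ≈ 1.27 × 10^7 m³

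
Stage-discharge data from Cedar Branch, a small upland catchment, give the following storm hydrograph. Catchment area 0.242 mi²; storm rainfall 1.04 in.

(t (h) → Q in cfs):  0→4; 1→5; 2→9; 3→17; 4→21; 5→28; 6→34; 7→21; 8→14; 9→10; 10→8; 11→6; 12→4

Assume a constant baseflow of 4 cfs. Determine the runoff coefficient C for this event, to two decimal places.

C ≈ 0.79

ΣQ_DR = 129.0 cfs; V = ΣQ_DR·Δt = 4.644 × 10^5 ft³.
Runoff depth d = V / A = 0.8260 in.
C = d / P = 0.8260 / 1.04 = 0.79.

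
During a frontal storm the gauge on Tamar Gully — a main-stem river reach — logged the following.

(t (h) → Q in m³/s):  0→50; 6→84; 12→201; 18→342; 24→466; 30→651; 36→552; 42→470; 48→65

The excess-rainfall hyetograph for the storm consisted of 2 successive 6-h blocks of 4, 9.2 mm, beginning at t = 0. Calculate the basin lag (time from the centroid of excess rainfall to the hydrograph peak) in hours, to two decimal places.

Centroid of excess rainfall: t_c = Σ P_i·t̄_i / ΣP_i = 7.1818 h (block centres at 3, 9 h).
Hydrograph peak occurs at t = 30 h, so basin lag t_L = 30 − 7.1818 = 22.82 h.

t_L ≈ 22.82 h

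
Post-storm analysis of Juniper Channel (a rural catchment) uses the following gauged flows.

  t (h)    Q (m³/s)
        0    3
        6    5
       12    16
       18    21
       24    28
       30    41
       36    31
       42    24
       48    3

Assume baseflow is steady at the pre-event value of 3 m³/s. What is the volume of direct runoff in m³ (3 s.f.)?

Direct-runoff ordinates (Q − Q_b): 0.0, 2.0, 13.0, 18.0, 25.0, 38.0, 28.0, 21.0, 0.0 m³/s.
ΣQ_DR = 145.0 m³/s.
With Δt = 6 h = 21600 s, V = ΣQ_DR · Δt = 145.0 × 21600 = 3.13 × 10^6 m³.

V ≈ 3.13 × 10^6 m³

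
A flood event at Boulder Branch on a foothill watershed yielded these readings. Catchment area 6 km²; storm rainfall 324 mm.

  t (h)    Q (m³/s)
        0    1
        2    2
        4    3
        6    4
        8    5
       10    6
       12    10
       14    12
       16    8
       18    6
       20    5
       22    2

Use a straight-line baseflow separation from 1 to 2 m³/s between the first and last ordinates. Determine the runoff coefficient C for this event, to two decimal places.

C ≈ 0.17

ΣQ_DR = 46.00 m³/s; V = ΣQ_DR·Δt = 3.312 × 10^5 m³.
Runoff depth d = V / A = 55.20 mm.
C = d / P = 55.20 / 324 = 0.17.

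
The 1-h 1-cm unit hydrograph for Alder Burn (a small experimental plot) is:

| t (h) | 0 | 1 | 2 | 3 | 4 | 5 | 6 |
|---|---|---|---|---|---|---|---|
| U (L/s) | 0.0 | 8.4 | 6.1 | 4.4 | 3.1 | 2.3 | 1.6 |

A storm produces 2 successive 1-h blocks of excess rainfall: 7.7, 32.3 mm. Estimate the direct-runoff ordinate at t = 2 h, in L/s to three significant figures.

By discrete convolution, Q_j = Σ (P_i / 10 mm) · U_{j−i}.
At t = 2 h (j=2): Q = (7.7/10)·6.1 + (32.3/10)·8.4 = 31.8 L/s.

Q ≈ 31.8 L/s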